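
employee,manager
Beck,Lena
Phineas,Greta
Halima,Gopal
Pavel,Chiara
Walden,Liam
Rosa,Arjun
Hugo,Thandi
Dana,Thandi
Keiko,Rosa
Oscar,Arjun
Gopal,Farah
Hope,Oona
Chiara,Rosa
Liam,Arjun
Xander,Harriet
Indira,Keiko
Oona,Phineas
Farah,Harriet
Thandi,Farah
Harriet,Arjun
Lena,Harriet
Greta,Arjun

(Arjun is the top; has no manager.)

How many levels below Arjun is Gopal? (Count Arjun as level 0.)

Chain from Gopal up to Arjun: Gopal → Farah → Harriet → Arjun. That is 3 steps up, so Gopal is 3 levels below Arjun.

3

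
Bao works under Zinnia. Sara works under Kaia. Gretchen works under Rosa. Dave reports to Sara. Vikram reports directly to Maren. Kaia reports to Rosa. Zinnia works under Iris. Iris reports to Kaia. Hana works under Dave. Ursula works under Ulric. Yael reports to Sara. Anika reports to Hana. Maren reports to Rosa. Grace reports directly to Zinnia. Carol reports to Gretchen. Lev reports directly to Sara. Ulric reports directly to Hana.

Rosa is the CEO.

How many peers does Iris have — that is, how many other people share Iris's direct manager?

Iris reports to Kaia. Kaia's other direct reports are Sara — 1 peer.

1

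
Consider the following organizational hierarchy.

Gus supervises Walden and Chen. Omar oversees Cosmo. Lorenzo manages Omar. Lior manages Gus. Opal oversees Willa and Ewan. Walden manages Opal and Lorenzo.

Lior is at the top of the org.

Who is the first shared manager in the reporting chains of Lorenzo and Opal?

Walden

Lorenzo's chain of managers is Walden, Gus, Lior. Opal's chain of managers is Walden, Gus, Lior. The first manager that appears in both chains is Walden.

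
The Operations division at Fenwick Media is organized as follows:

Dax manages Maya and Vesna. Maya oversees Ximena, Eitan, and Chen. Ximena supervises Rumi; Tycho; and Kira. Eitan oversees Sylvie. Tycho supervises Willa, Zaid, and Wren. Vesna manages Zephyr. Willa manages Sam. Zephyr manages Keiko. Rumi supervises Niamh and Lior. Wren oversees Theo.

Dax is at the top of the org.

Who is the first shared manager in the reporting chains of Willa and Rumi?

Willa's chain of managers is Tycho, Ximena, Maya, Dax. Rumi's chain of managers is Ximena, Maya, Dax. The first manager that appears in both chains is Ximena.

Ximena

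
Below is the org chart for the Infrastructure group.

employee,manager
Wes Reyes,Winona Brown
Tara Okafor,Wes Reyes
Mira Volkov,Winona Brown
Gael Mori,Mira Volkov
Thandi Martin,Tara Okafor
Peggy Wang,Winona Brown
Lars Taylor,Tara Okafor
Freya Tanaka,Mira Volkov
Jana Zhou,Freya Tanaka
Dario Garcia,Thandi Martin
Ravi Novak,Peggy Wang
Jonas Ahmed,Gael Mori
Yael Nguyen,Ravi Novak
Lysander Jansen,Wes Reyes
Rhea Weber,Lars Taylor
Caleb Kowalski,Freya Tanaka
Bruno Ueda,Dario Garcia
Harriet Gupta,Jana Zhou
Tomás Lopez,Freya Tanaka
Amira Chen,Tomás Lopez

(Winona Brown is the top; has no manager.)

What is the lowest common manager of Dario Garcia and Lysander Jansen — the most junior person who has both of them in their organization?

Dario Garcia's chain of managers is Thandi Martin, Tara Okafor, Wes Reyes, Winona Brown. Lysander Jansen's chain of managers is Wes Reyes, Winona Brown. The first manager that appears in both chains is Wes Reyes.

Wes Reyes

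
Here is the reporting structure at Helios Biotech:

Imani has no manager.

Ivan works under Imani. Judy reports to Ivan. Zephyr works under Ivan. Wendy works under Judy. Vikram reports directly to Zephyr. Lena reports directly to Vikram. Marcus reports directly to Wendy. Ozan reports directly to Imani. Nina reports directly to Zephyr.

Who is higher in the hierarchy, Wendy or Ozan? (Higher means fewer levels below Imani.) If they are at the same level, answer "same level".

Wendy is 3 levels below Imani; Ozan is 1. Ozan is higher.

Ozan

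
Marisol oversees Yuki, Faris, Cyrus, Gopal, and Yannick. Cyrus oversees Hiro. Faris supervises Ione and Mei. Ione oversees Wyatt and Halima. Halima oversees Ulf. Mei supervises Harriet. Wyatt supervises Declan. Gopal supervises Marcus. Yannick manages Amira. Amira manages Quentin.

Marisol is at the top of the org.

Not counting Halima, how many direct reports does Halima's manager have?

Halima reports to Ione. Ione's other direct reports are Wyatt — 1 peer.

1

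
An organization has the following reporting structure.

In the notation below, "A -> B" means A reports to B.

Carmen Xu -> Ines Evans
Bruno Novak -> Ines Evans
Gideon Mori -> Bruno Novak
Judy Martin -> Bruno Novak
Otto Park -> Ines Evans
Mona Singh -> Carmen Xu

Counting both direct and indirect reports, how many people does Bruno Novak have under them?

Bruno Novak directly manages Gideon Mori, Judy Martin. Gideon Mori has no reports. Judy Martin has no reports. So Bruno Novak's organization is 2 direct reports plus everyone under them: 1 + 1 = 2.

2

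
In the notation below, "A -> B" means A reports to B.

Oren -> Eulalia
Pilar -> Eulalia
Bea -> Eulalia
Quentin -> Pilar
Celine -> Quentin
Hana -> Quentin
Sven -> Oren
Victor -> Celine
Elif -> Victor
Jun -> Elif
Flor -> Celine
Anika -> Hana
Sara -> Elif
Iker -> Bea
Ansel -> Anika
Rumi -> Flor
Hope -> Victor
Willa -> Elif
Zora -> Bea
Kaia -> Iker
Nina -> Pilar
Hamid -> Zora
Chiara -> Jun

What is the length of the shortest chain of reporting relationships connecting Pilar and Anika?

Anika is in Pilar's organization: the chain from Anika up to Pilar is Anika → Hana → Quentin → Pilar, which is 3 links.

3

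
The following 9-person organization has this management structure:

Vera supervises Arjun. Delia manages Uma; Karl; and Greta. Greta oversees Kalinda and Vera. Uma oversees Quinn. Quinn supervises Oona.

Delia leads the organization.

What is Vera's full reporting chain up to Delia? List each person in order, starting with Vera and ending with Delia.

Vera -> Greta -> Delia

Vera reports to Greta. Greta reports to Delia. Delia is at the top.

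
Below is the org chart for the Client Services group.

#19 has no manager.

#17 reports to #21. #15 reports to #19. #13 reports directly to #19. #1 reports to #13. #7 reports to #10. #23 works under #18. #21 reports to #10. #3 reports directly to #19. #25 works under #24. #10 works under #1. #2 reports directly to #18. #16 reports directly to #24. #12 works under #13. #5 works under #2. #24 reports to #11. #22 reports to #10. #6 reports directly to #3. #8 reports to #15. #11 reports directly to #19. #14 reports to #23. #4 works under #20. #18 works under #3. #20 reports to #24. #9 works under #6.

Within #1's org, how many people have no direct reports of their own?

3

The people in #1's organization with no one reporting to them are #22, #17, #7. That is 3.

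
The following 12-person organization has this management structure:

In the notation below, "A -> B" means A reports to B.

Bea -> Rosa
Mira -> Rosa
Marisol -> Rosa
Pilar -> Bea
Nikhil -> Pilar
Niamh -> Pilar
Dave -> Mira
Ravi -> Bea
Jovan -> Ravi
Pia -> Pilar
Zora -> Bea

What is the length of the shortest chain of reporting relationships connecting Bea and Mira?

Bea is 1 level below Rosa, and Mira is 1 level below Rosa (their lowest common manager). The shortest path runs up from Bea to Rosa and back down to Mira: 1 + 1 = 2 links.

2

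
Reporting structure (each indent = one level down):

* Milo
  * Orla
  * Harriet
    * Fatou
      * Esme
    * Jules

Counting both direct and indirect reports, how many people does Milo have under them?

5

Milo directly manages Orla, Harriet. Orla has no reports. Under Harriet: Jules, Fatou, Esme (3). So Milo's organization is 2 direct reports plus everyone under them: 1 + 4 = 5.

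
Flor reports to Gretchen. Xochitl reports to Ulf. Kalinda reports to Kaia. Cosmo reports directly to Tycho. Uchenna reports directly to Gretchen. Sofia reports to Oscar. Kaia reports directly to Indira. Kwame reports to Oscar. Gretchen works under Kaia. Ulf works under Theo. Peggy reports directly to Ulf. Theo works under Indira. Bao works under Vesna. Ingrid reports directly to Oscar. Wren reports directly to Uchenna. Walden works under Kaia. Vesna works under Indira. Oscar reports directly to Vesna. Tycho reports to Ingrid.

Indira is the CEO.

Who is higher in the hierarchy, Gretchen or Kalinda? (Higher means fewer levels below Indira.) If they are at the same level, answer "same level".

Both Gretchen and Kalinda are 2 levels below Indira.

same level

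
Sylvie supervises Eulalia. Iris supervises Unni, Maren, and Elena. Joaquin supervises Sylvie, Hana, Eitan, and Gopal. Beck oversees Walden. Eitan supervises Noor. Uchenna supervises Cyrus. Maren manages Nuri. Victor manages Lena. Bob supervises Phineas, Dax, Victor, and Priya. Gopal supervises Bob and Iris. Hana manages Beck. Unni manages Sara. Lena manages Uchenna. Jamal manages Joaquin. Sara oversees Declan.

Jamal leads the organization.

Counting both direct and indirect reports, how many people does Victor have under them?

Victor directly manages Lena. Under Lena: Uchenna, Cyrus (2). That's 3 in total.

3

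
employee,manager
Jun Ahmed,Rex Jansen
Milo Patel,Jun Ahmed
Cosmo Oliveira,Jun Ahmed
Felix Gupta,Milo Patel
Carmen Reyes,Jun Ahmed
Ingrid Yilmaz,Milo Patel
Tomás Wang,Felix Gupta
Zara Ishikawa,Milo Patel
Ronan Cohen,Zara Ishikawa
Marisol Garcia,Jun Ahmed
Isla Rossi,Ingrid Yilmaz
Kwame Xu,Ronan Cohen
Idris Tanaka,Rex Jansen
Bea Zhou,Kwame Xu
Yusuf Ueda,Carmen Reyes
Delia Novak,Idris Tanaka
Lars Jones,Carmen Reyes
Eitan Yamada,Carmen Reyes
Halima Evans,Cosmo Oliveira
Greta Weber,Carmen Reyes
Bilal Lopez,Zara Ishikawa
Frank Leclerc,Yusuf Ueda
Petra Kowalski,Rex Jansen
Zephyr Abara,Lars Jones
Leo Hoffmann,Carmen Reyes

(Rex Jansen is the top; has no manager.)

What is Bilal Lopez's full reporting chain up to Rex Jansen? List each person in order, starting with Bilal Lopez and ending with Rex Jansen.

Bilal Lopez -> Zara Ishikawa -> Milo Patel -> Jun Ahmed -> Rex Jansen

Bilal Lopez reports to Zara Ishikawa. Zara Ishikawa reports to Milo Patel. Milo Patel reports to Jun Ahmed. Jun Ahmed reports to Rex Jansen. Rex Jansen is at the top.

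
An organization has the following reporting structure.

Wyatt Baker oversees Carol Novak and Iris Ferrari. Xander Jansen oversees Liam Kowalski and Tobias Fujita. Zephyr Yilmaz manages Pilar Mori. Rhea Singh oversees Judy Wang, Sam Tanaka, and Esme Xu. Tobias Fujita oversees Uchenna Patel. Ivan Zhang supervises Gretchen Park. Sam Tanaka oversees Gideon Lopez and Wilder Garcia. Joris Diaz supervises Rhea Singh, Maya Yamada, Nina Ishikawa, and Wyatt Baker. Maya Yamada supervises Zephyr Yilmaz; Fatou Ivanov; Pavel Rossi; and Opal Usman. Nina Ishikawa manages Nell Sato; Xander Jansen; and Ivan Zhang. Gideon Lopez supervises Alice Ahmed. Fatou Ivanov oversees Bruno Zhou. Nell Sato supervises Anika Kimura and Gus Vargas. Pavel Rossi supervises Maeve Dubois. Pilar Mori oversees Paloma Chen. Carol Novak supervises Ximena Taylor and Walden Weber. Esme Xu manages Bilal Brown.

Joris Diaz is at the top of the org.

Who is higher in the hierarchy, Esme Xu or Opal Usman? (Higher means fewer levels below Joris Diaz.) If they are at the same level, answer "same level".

Both Esme Xu and Opal Usman are 2 levels below Joris Diaz.

same level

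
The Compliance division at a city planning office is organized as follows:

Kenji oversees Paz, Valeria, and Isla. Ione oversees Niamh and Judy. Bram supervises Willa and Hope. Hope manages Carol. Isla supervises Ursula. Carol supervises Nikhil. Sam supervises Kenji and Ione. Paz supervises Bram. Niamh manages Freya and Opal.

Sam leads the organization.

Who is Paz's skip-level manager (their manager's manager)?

Sam

Paz reports to Kenji, and Kenji reports to Sam. So Paz's skip-level manager is Sam.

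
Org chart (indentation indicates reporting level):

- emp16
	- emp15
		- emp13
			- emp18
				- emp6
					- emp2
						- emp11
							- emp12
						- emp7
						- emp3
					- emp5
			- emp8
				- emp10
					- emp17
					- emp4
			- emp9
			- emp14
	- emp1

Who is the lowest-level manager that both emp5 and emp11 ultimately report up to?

emp5's chain of managers is emp6, emp18, emp13, emp15, emp16. emp11's chain of managers is emp2, emp6, emp18, emp13, emp15, emp16. The first manager that appears in both chains is emp6.

emp6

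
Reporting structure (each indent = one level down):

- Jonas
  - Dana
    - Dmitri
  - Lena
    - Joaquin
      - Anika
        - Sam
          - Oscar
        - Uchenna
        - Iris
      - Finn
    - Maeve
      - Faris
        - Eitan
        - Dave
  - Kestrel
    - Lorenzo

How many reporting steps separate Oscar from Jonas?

Chain from Oscar up to Jonas: Oscar → Sam → Anika → Joaquin → Lena → Jonas. That is 5 steps up, so Oscar is 5 levels below Jonas.

5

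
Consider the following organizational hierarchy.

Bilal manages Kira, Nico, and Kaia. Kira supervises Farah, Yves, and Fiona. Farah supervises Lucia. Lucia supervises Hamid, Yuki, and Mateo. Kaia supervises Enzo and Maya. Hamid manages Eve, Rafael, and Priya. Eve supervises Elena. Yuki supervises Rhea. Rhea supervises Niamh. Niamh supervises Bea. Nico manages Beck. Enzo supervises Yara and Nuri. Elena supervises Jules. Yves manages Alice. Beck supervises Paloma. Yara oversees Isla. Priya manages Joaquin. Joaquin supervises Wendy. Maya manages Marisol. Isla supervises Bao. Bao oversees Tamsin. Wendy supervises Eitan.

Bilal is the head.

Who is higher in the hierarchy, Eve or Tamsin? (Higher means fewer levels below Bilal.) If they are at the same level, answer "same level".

Eve is 5 levels below Bilal; Tamsin is 6. Eve is higher.

Eve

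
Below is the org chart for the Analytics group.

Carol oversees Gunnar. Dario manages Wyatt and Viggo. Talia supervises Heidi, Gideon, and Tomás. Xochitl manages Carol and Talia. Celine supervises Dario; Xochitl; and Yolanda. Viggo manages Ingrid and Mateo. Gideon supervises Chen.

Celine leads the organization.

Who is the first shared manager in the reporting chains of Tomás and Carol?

Tomás's chain of managers is Talia, Xochitl, Celine. Carol's chain of managers is Xochitl, Celine. The first manager that appears in both chains is Xochitl.

Xochitl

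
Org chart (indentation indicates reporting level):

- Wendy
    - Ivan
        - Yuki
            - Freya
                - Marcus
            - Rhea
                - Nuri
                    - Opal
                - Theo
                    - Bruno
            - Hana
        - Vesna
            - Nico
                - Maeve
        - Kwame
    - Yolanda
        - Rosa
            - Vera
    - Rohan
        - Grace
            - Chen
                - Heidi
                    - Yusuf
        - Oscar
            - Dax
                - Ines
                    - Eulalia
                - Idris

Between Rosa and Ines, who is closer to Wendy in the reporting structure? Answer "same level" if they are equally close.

Rosa is 2 levels below Wendy; Ines is 4. Rosa is higher.

Rosa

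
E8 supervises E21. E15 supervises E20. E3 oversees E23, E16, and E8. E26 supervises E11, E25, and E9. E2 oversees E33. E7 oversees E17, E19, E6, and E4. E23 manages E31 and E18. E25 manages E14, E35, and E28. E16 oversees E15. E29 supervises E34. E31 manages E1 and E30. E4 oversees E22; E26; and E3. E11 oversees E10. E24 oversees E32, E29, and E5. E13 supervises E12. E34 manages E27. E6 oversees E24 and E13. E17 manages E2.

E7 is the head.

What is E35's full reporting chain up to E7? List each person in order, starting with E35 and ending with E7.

E35 -> E25 -> E26 -> E4 -> E7

E35 reports to E25. E25 reports to E26. E26 reports to E4. E4 reports to E7. E7 is at the top.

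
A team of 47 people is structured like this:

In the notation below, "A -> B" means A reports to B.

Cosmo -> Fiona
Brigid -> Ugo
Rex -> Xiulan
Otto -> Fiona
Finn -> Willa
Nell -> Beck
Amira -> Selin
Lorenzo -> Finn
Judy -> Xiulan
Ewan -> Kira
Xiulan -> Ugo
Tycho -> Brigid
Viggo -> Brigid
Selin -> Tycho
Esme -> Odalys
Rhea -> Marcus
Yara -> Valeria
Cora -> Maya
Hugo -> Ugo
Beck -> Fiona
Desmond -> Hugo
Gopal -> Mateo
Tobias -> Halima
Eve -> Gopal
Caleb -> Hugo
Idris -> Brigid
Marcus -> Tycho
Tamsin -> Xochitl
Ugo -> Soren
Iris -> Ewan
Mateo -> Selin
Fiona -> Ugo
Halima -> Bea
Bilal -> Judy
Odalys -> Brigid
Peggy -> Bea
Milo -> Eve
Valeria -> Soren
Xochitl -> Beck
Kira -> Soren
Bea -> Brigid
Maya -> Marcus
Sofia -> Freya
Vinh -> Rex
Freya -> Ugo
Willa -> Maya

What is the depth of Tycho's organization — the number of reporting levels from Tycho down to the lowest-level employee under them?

5

The longest chain under Tycho runs Tycho → Marcus → Maya → Willa → Finn → Lorenzo, which is 5 levels below Tycho.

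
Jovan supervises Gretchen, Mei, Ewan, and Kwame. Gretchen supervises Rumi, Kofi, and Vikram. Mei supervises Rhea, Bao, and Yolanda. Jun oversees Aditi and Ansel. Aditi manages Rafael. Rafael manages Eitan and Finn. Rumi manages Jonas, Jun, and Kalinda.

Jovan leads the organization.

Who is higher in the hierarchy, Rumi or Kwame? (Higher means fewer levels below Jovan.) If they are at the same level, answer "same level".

Rumi is 2 levels below Jovan; Kwame is 1. Kwame is higher.

Kwame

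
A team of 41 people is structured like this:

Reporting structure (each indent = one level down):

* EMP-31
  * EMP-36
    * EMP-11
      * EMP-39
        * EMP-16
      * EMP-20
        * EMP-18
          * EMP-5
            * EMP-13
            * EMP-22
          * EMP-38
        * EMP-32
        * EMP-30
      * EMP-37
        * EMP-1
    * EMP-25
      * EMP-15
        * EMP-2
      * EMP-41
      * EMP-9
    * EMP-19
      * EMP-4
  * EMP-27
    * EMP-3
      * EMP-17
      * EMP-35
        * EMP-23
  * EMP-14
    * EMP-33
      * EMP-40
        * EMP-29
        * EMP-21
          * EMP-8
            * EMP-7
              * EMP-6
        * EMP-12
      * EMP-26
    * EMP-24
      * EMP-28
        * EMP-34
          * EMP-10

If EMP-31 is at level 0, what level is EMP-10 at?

Chain from EMP-10 up to EMP-31: EMP-10 → EMP-34 → EMP-28 → EMP-24 → EMP-14 → EMP-31. That is 5 steps up, so EMP-10 is 5 levels below EMP-31.

5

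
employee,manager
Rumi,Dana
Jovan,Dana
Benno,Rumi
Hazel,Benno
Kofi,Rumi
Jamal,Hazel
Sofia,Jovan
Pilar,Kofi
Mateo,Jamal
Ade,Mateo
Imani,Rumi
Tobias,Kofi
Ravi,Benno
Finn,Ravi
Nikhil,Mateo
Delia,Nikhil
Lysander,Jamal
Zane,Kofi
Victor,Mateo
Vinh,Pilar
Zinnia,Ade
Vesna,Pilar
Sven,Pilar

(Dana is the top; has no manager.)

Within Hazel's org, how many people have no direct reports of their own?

The people in Hazel's organization with no one reporting to them are Lysander, Victor, Delia, Zinnia. That is 4.

4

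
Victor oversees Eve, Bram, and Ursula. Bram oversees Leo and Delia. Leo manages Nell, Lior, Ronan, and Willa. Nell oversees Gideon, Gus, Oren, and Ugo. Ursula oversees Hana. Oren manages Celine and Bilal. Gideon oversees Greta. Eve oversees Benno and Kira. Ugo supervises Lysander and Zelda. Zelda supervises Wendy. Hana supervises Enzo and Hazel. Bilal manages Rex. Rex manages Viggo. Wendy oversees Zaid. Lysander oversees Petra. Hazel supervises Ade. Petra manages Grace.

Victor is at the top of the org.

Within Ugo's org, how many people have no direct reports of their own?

The people in Ugo's organization with no one reporting to them are Grace, Zaid. That is 2.

2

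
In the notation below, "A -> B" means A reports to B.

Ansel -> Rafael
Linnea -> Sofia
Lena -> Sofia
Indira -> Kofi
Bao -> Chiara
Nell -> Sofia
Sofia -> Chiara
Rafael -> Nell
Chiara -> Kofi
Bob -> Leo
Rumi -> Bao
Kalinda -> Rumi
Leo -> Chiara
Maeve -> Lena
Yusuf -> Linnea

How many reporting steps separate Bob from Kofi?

3

Chain from Bob up to Kofi: Bob → Leo → Chiara → Kofi. That is 3 steps up, so Bob is 3 levels below Kofi.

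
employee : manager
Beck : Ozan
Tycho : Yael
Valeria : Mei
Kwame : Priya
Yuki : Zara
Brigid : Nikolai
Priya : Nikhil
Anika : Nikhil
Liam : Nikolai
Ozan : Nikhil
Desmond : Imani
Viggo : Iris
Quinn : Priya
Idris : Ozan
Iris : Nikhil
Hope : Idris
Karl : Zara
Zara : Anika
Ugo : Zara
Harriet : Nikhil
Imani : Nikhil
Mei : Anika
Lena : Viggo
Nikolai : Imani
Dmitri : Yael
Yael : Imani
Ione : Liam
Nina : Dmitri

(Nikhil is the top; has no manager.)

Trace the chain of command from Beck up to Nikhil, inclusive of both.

Beck reports to Ozan. Ozan reports to Nikhil. Nikhil is at the top.

Beck -> Ozan -> Nikhil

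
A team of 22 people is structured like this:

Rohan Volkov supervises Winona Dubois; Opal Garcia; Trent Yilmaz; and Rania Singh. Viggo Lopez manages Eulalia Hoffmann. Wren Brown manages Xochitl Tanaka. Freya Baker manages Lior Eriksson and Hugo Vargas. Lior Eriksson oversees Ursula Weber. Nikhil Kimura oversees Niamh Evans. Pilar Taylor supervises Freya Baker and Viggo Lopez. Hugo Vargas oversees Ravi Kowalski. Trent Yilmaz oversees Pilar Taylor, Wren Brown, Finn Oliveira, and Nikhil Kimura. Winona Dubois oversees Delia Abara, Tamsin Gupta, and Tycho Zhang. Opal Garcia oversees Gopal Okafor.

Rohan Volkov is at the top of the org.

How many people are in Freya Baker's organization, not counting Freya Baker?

Freya Baker directly manages Hugo Vargas, Lior Eriksson. Under Hugo Vargas: Ravi Kowalski (1). Under Lior Eriksson: Ursula Weber (1). So Freya Baker's organization is 2 direct reports plus everyone under them: 2 + 2 = 4.

4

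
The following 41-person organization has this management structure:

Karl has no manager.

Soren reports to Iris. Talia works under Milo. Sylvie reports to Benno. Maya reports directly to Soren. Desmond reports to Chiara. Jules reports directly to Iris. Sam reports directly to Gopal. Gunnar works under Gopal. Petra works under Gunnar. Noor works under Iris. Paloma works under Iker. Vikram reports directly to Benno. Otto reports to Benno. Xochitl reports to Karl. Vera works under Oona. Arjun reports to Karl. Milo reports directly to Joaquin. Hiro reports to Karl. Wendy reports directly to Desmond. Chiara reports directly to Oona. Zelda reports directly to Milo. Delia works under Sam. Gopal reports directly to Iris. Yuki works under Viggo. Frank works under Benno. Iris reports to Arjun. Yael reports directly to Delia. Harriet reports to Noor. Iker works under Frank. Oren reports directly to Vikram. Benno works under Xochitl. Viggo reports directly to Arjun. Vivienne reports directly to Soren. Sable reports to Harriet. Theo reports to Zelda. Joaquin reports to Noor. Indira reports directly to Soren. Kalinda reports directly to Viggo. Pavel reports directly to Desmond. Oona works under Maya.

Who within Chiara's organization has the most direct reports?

Desmond

Direct-report counts within Chiara's organization: Chiara has 1; Desmond has 2. The largest is 2, held by Desmond.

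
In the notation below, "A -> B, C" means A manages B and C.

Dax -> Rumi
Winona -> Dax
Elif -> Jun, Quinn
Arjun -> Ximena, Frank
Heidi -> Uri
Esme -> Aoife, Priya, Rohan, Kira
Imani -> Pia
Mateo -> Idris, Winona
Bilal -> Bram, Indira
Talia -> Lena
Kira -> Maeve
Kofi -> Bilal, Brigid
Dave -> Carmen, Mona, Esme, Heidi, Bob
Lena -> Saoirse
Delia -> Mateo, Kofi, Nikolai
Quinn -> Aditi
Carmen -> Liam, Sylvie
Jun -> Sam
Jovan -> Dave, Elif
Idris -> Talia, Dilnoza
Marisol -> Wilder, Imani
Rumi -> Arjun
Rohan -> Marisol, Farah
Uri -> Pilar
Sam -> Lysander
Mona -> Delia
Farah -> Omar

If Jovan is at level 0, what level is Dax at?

Chain from Dax up to Jovan: Dax → Winona → Mateo → Delia → Mona → Dave → Jovan. That is 6 steps up, so Dax is 6 levels below Jovan.

6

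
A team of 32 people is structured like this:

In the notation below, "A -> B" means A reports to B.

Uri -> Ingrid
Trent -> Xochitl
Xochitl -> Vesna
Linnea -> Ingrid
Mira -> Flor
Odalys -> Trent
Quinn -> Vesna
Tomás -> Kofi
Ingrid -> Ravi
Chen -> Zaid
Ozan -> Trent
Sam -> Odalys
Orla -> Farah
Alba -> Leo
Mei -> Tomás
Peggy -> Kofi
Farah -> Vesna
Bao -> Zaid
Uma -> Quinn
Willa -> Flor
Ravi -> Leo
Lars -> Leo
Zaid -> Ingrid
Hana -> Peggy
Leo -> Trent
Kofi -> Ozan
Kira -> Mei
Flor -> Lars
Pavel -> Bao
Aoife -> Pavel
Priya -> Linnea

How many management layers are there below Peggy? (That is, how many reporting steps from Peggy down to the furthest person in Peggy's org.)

The longest chain under Peggy runs Peggy → Hana, which is 1 level below Peggy.

1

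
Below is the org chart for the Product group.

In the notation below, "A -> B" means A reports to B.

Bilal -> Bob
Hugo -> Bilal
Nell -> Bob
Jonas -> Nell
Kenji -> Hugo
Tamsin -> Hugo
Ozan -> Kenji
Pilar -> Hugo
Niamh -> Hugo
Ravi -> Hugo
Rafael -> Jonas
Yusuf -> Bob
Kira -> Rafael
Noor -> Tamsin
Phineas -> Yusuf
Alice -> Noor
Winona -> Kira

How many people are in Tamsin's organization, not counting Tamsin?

2

Tamsin directly manages Noor. Under Noor: Alice (1). That's 2 in total.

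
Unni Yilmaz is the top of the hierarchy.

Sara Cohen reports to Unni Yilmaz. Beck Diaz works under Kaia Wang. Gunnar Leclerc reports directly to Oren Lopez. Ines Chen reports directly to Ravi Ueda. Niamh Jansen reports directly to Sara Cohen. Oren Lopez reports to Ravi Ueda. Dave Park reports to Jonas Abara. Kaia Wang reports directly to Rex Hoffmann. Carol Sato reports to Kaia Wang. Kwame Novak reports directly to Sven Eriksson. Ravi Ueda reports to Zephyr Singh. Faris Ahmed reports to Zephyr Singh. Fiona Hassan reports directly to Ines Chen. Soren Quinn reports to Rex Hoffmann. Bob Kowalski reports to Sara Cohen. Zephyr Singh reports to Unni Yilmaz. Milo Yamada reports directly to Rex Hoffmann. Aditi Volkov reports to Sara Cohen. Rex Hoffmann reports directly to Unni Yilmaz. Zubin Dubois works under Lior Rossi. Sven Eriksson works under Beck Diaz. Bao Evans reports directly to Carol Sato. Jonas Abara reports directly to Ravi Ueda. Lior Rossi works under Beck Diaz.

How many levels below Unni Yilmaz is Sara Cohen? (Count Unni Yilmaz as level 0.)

Chain from Sara Cohen up to Unni Yilmaz: Sara Cohen → Unni Yilmaz. That is 1 step up, so Sara Cohen is 1 level below Unni Yilmaz.

1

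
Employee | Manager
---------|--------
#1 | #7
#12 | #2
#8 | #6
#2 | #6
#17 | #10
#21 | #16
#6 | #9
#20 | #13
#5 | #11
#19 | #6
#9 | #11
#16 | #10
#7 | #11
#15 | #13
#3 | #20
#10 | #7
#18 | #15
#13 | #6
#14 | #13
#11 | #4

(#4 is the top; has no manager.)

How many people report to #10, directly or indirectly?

3

#10 directly manages #17, #16. #17 has no reports. Under #16: #21 (1). So #10's organization is 2 direct reports plus everyone under them: 1 + 2 = 3.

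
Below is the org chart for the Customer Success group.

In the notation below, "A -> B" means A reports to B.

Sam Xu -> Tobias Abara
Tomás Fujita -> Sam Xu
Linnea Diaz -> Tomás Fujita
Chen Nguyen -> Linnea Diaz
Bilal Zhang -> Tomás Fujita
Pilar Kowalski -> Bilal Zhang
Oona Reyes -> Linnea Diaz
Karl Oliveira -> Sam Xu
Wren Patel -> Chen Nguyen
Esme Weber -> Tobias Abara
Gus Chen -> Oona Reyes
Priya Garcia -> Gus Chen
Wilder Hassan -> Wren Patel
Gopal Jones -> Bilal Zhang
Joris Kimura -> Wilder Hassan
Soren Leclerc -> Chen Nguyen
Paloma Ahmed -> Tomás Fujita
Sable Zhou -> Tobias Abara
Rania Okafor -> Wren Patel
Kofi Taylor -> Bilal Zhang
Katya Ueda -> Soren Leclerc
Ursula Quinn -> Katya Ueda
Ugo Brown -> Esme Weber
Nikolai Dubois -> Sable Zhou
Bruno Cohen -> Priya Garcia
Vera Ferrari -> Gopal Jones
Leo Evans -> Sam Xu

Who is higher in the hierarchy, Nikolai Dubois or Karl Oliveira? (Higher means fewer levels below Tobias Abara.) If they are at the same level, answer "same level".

Both Nikolai Dubois and Karl Oliveira are 2 levels below Tobias Abara.

same level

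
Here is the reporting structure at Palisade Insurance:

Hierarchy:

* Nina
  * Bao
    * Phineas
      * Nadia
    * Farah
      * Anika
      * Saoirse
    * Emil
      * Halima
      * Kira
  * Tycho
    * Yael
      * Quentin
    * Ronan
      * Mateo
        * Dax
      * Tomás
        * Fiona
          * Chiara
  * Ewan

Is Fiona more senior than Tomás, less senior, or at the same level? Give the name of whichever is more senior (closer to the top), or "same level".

Fiona is 4 levels below Nina; Tomás is 3. Tomás is higher.

Tomás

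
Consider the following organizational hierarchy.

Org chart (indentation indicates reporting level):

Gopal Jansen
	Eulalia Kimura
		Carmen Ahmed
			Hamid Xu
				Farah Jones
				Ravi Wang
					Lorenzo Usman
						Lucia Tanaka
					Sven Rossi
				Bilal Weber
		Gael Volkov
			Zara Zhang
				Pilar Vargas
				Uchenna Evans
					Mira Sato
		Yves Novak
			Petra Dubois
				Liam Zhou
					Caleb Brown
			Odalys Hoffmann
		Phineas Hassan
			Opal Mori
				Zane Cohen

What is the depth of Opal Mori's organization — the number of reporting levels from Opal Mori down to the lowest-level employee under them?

1

The longest chain under Opal Mori runs Opal Mori → Zane Cohen, which is 1 level below Opal Mori.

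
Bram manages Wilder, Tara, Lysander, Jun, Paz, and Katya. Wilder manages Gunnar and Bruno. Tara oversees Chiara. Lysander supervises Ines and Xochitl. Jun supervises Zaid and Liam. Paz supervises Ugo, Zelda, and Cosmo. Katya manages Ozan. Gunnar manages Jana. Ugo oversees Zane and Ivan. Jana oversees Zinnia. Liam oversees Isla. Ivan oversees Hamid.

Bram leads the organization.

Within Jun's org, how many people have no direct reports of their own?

2

The people in Jun's organization with no one reporting to them are Isla, Zaid. That is 2.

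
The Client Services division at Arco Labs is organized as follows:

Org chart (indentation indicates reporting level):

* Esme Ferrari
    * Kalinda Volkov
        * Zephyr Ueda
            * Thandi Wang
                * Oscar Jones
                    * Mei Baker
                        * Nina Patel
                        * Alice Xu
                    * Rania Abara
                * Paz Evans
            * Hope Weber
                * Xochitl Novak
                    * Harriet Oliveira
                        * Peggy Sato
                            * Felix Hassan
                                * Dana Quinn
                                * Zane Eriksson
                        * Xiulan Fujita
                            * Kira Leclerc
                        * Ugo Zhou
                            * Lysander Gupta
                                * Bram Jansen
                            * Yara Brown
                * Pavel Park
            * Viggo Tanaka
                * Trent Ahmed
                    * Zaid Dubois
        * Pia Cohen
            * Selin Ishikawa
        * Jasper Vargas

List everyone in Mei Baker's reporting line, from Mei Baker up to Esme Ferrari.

Mei Baker reports to Oscar Jones. Oscar Jones reports to Thandi Wang. Thandi Wang reports to Zephyr Ueda. Zephyr Ueda reports to Kalinda Volkov. Kalinda Volkov reports to Esme Ferrari. Esme Ferrari is at the top.

Mei Baker -> Oscar Jones -> Thandi Wang -> Zephyr Ueda -> Kalinda Volkov -> Esme Ferrari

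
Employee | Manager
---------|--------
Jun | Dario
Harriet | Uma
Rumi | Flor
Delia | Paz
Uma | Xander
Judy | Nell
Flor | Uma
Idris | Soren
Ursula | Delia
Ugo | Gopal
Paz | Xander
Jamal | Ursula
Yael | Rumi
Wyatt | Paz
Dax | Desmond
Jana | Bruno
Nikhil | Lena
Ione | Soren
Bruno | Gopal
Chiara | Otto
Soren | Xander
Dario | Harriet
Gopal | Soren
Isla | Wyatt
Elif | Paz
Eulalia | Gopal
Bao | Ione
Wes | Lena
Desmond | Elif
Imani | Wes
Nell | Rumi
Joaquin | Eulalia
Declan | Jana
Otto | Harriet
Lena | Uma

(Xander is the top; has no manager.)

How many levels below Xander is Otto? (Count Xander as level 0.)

3

Chain from Otto up to Xander: Otto → Harriet → Uma → Xander. That is 3 steps up, so Otto is 3 levels below Xander.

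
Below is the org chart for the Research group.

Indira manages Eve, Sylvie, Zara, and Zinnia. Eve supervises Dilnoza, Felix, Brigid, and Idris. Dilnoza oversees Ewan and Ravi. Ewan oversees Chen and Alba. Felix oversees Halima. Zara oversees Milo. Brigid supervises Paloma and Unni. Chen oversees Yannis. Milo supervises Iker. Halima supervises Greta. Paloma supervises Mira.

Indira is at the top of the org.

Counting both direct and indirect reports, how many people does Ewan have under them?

Ewan directly manages Chen, Alba. Under Chen: Yannis (1). Alba has no reports. So Ewan's organization is 2 direct reports plus everyone under them: 2 + 1 = 3.

3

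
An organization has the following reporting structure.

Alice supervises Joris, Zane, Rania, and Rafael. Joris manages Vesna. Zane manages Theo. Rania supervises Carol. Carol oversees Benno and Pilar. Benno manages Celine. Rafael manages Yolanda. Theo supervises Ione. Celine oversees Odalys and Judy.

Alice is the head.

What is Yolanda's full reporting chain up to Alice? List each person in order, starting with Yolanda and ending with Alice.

Yolanda reports to Rafael. Rafael reports to Alice. Alice is at the top.

Yolanda -> Rafael -> Alice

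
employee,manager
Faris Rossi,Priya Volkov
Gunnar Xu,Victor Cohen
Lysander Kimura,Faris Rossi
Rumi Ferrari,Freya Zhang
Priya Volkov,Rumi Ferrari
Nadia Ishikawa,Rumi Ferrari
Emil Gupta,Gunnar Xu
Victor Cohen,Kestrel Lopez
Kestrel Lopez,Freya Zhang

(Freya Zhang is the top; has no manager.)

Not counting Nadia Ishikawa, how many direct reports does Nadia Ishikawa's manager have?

1

Nadia Ishikawa reports to Rumi Ferrari. Rumi Ferrari's other direct reports are Priya Volkov — 1 peer.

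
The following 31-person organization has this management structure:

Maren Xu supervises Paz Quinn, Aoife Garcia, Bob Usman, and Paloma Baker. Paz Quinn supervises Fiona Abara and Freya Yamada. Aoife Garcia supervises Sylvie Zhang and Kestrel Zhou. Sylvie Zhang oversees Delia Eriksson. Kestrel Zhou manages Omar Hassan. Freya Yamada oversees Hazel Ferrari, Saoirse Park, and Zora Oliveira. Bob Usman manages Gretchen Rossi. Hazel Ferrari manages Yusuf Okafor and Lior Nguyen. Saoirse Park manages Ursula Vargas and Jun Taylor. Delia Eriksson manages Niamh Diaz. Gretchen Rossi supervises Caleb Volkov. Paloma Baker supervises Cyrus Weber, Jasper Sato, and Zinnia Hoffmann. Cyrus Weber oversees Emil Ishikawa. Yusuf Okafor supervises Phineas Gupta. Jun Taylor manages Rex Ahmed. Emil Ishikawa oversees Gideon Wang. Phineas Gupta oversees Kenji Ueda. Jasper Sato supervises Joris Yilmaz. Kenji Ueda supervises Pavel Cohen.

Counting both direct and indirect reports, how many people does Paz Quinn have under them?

Paz Quinn directly manages Freya Yamada, Fiona Abara. Under Freya Yamada: Zora Oliveira, Saoirse Park, Jun Taylor, Rex Ahmed, Ursula Vargas, Hazel Ferrari, Lior Nguyen, Yusuf Okafor, Phineas Gupta, Kenji Ueda, Pavel Cohen (11). Fiona Abara has no reports. So Paz Quinn's organization is 2 direct reports plus everyone under them: 12 + 1 = 13.

13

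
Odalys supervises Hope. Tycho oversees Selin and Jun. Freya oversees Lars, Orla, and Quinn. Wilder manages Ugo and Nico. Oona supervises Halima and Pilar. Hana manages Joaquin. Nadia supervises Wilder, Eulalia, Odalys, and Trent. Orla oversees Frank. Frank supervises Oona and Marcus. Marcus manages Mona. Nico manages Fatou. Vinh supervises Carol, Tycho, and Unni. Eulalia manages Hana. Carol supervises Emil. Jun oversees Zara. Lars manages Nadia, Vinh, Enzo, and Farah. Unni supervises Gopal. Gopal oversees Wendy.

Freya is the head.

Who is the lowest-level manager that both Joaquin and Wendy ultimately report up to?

Lars

Joaquin's chain of managers is Hana, Eulalia, Nadia, Lars, Freya. Wendy's chain of managers is Gopal, Unni, Vinh, Lars, Freya. The first manager that appears in both chains is Lars.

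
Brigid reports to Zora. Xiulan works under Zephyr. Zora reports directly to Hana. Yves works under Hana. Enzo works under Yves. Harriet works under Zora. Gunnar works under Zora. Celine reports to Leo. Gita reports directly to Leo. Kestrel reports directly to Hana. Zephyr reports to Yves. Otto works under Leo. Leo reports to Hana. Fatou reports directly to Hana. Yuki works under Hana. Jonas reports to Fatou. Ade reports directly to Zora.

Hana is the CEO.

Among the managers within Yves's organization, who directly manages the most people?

Direct-report counts within Yves's organization: Yves has 2; Zephyr has 1. The largest is 2, held by Yves.

Yves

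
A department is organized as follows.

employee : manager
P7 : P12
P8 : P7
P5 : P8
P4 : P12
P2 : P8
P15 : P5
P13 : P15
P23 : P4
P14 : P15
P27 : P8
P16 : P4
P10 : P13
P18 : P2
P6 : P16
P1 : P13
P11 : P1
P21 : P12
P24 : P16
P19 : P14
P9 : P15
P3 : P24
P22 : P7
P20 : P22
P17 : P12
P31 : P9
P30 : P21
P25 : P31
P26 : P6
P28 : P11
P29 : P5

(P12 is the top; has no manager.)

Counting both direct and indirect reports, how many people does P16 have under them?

P16 directly manages P6, P24. Under P6: P26 (1). Under P24: P3 (1). So P16's organization is 2 direct reports plus everyone under them: 2 + 2 = 4.

4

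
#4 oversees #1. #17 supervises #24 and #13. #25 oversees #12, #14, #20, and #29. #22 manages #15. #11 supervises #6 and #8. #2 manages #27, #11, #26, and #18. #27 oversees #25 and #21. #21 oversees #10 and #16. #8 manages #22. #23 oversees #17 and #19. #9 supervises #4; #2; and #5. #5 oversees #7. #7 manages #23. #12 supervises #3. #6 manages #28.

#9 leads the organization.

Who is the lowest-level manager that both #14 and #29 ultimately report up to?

#25

#14's chain of managers is #25, #27, #2, #9. #29's chain of managers is #25, #27, #2, #9. The first manager that appears in both chains is #25.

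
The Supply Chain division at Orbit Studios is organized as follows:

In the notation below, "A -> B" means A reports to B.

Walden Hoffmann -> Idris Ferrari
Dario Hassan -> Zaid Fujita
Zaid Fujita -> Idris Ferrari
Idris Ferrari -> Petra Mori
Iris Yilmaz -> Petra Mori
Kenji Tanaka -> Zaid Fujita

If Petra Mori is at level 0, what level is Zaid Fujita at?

2

Chain from Zaid Fujita up to Petra Mori: Zaid Fujita → Idris Ferrari → Petra Mori. That is 2 steps up, so Zaid Fujita is 2 levels below Petra Mori.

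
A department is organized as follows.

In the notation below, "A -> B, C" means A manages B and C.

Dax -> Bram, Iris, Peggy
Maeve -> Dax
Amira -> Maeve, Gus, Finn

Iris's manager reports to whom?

Maeve

Iris reports to Dax, and Dax reports to Maeve. So Iris's skip-level manager is Maeve.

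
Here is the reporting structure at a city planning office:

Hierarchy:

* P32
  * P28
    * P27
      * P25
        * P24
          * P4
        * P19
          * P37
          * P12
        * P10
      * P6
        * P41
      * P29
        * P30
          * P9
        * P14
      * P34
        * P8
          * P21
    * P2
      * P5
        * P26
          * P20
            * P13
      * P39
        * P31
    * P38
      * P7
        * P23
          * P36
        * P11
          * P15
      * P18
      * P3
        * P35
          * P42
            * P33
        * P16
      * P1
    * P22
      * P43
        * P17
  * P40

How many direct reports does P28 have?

4

P28 directly manages P27, P2, P38, P22. That is 4 direct reports.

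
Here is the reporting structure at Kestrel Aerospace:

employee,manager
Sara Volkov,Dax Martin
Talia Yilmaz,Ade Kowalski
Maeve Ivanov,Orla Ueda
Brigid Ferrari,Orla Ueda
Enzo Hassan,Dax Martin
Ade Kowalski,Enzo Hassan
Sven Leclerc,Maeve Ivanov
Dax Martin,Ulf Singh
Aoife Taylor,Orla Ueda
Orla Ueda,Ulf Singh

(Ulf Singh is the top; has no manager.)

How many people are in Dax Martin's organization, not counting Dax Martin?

4

Dax Martin directly manages Enzo Hassan, Sara Volkov. Under Enzo Hassan: Ade Kowalski, Talia Yilmaz (2). Sara Volkov has no reports. So Dax Martin's organization is 2 direct reports plus everyone under them: 3 + 1 = 4.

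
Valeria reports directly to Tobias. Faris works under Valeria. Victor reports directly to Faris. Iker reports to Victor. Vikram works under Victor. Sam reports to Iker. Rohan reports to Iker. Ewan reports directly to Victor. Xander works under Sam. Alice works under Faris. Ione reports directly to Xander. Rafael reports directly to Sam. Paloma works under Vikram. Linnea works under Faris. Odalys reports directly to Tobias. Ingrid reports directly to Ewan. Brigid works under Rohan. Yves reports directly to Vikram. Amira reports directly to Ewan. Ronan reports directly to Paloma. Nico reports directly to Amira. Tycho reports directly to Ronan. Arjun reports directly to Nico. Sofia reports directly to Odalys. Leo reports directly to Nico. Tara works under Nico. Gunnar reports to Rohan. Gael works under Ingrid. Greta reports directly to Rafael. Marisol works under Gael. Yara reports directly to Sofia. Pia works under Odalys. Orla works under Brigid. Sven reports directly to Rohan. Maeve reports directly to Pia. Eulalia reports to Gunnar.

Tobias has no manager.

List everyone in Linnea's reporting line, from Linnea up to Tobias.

Linnea reports to Faris. Faris reports to Valeria. Valeria reports to Tobias. Tobias is at the top.

Linnea -> Faris -> Valeria -> Tobias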